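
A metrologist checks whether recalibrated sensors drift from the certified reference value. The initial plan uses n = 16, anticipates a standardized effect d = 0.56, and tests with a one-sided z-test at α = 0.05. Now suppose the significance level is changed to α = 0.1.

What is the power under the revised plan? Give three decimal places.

δ = d·√n = 0.56 × √16 = 2.2400 (unchanged). New critical value: z_{0.1} = 1.282.
Revised power = Φ(δ − 1.282) = Φ(0.958) = 0.8311.

Power ≈ 0.831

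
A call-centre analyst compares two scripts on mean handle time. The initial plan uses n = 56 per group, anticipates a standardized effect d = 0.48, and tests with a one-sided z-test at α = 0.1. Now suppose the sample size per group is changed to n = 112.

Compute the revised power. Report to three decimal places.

With n = 112 per group: δ = d·√(n/2) = 0.48 × √(112/2) = 3.5920. Critical value z_{0.1} = 1.282.
Revised power = P(Z > 1.282 − δ) = Φ(2.310) = 0.9896.

Power ≈ 0.990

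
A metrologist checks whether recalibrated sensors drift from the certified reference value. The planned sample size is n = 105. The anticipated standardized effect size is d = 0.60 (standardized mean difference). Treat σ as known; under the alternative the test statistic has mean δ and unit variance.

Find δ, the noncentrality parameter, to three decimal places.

δ ≈ 6.148

The noncentrality parameter scales effect size by the design's sample-size factor: δ = d·√n = 0.60 × √105 = 6.1482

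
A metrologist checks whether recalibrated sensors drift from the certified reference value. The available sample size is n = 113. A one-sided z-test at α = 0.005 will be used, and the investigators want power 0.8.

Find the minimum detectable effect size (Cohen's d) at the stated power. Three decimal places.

d ≈ 0.321

Need Φ(δ − 2.576) = 0.8, so δ = 2.576 + 0.842 = 3.417.
δ = d·√n ⇒ d = δ/√n = 3.417/√113 = 0.3215.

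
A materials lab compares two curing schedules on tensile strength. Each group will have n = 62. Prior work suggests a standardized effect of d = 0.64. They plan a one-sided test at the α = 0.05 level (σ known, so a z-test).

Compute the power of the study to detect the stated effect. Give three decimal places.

Power ≈ 0.972

Noncentrality parameter: δ = d·√(n/2) = 0.64 × √(62/2) = 3.5634
One-sided α = 0.05 → critical value z_{0.05} = 1.645.
Power = Φ(δ − 1.645) = Φ(1.919) = 0.9725.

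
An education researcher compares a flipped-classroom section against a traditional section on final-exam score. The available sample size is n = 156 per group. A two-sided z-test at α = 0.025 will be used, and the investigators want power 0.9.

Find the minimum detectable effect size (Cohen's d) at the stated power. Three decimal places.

d ≈ 0.399

Required noncentrality: δ = z_{0.0125} + z_{0.10} = 2.241 + 1.282 = 3.523.
(Lower-tail contribution to power is negligible for δ > 0.)
δ = d·√(n/2) ⇒ d = δ/√(n/2) = 3.523/√(156/2) = 0.3989.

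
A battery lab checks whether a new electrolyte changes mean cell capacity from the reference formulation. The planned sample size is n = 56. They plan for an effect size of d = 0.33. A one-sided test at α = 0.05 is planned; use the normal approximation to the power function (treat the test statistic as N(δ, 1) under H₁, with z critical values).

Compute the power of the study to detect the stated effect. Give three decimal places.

Noncentrality parameter: δ = d·√n = 0.33 × √56 = 2.4695
Critical value for a one-sided test at α = 0.05: z_α = 1.645.
Power = Φ(δ − 1.645) = Φ(0.825) = 0.7952.

Power ≈ 0.795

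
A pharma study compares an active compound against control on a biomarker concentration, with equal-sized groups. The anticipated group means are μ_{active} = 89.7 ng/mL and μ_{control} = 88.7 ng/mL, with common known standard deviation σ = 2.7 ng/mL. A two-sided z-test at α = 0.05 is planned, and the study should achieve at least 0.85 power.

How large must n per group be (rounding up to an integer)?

Standardized effect: d = |μ_{active} − μ_{control}| / σ = |89.7 − 88.7| / 2.7 = 0.3704
For power 0.85 need Φ(δ − z_{0.025}) = 0.85, so δ = z_{0.025} + z_{0.15} = 1.960 + 1.036 = 2.996.
(For δ > 0 the lower-tail rejection region contributes negligibly to power, so the one-term inversion is standard.)
δ = d·√(n/2) ⇒ n = 2(δ/d)² = 2 × (2.996 / 0.3704)² = 130.91.
Round up to the next whole unit.

n = 131 per group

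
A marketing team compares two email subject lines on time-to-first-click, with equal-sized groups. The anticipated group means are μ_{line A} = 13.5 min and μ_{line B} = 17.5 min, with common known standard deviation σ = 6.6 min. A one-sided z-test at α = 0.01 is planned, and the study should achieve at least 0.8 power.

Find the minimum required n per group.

n = 55 per group

Standardized effect: d = |μ_{line A} − μ_{line B}| / σ = |13.5 − 17.5| / 6.6 = 0.6061
For power 0.8 need Φ(δ − z_{0.01}) = 0.8, so δ = z_{0.01} + z_{0.20} = 2.326 + 0.842 = 3.168.
δ = d·√(n/2) ⇒ n = 2(δ/d)² = 2 × (3.168 / 0.6061)² = 54.65.
Rounding up, n = 55 per group.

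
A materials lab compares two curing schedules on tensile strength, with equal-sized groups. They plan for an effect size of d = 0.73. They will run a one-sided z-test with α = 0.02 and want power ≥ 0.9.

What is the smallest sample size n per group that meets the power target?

Set Φ(δ − 2.054) = 0.9; then δ − 2.054 = Φ⁻¹(0.9) = 1.282, giving δ = 3.335.
δ = d·√(n/2) ⇒ n = 2(δ/d)² = 2 × (3.335 / 0.73)² = 41.75.
Rounding up, n = 42 per group.

n = 42 per group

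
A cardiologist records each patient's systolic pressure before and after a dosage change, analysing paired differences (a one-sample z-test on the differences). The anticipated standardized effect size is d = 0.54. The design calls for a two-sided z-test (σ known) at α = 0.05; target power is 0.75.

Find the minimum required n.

n = 24

Set Φ(δ − 1.960) = 0.75; then δ − 1.960 = Φ⁻¹(0.75) = 0.674, giving δ = 2.634.
(For δ > 0 the lower-tail rejection region contributes negligibly to power, so the one-term inversion is standard.)
δ = d·√n ⇒ n = (δ/d)² = (2.634 / 0.54)² = 23.80.
Rounding up, n = 24.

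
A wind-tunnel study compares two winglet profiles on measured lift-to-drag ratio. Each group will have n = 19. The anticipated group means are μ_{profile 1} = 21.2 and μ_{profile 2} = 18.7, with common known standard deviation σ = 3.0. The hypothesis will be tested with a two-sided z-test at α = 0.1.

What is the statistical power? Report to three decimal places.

Standardized effect: d = |μ_{profile 1} − μ_{profile 2}| / σ = |21.2 − 18.7| / 3.0 = 0.8333
Noncentrality parameter: δ = d·√(n/2) = 0.8333 × √(19/2) = 2.5685
Two-sided α = 0.1 → critical value z_{0.05} = 1.645.
Power = Φ(δ − 1.645) + Φ(−δ − 1.645) = Φ(0.924) + Φ(-4.213) = 0.8222 + 0.0000 = 0.8222.

Power ≈ 0.822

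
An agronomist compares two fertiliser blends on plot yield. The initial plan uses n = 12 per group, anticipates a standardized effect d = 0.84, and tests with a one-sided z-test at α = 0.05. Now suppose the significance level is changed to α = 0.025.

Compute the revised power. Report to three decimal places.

Power ≈ 0.539

δ = d·√(n/2) = 0.84 × √(12/2) = 2.0576 (unchanged). New critical value: z_{0.025} = 1.960.
Revised power = P(Z > 1.960 − δ) = Φ(0.098) = 0.5389.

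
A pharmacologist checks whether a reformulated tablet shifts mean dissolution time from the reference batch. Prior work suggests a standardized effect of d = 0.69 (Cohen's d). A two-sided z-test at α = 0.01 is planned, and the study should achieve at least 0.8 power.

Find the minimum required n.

Set Φ(δ − 2.576) = 0.8; then δ − 2.576 = Φ⁻¹(0.8) = 0.842, giving δ = 3.417.
(Ignoring the negligible lower-tail rejection probability gives the usual closed-form inversion.)
δ = d·√n ⇒ n = (δ/d)² = (3.417 / 0.69)² = 24.53.
Round up to the next whole unit.

n = 25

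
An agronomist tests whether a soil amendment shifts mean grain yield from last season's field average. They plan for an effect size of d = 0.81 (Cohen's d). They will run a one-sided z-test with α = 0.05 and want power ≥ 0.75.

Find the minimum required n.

n = 9

Set Φ(δ − 1.645) = 0.75; then δ − 1.645 = Φ⁻¹(0.75) = 0.674, giving δ = 2.319.
δ = d·√n ⇒ n = (δ/d)² = (2.319 / 0.81)² = 8.20.
Rounding up, n = 9.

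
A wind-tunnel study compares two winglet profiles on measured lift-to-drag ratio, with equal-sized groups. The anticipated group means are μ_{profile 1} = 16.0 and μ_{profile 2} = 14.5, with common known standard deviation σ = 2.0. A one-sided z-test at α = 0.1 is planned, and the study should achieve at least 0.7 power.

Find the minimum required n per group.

n = 12 per group

Standardized effect: d = |μ_{profile 1} − μ_{profile 2}| / σ = |16.0 − 14.5| / 2.0 = 0.7500
For power 0.7 need Φ(δ − z_{0.1}) = 0.7, so δ = z_{0.1} + z_{0.30} = 1.282 + 0.524 = 1.806.
δ = d·√(n/2) ⇒ n = 2(δ/d)² = 2 × (1.806 / 0.7500)² = 11.60.
Round up to the next whole unit.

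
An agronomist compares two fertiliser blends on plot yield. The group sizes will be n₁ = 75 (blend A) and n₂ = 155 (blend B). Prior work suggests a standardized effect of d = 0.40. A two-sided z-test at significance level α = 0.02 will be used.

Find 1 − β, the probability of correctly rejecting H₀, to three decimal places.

Power ≈ 0.698

Noncentrality parameter: λ = d / √(1/n₁ + 1/n₂) = 0.40 / √(1/75 + 1/155) = 2.8438
Critical value for a two-sided test at α = 0.02: z_{α/2} = 2.326.
Power = Φ(λ − 2.326) + Φ(−λ − 2.326) = Φ(0.517) + Φ(-5.170) = 0.6976 + 0.0000 = 0.6976.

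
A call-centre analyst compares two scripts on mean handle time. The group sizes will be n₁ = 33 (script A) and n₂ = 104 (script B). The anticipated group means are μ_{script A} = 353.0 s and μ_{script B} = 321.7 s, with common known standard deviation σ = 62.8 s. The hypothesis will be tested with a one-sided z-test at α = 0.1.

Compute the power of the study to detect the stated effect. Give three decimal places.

Standardized effect: d = |μ_{script A} − μ_{script B}| / σ = |353.0 − 321.7| / 62.8 = 0.4984
Noncentrality parameter: δ = d / √(1/n₁ + 1/n₂) = 0.4984 / √(1/33 + 1/104) = 2.4946
Critical value for a one-sided test at α = 0.1: z_α = 1.282.
Power = Φ(δ − 1.282) = Φ(1.213) = 0.8874.

Power ≈ 0.887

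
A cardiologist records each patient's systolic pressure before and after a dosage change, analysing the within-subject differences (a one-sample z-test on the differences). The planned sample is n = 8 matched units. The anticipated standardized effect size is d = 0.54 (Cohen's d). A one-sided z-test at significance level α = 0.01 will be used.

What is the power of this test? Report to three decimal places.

Noncentrality parameter: λ = d·√n = 0.54 × √8 = 1.5274
Critical value for a one-sided test at α = 0.01: z_α = 2.326.
Power = Φ(λ − 2.326) = Φ(-0.799) = 0.2121.

Power ≈ 0.212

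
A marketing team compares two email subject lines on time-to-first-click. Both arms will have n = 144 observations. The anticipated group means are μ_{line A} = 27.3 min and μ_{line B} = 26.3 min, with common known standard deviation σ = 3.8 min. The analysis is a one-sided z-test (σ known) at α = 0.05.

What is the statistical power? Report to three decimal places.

Power ≈ 0.722

Standardized effect: d = |μ_{line A} − μ_{line B}| / σ = |27.3 − 26.3| / 3.8 = 0.2632
Noncentrality parameter: δ = d·√(n/2) = 0.2632 × √(144/2) = 2.2330
Critical value for a one-sided test at α = 0.05: z_α = 1.645.
Power = Φ(δ − 1.645) = Φ(0.588) = 0.7218.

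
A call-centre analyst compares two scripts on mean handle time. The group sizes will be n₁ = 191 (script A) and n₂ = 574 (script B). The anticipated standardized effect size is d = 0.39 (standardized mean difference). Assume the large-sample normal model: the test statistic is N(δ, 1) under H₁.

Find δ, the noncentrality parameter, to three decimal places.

δ = d / √(1/n₁ + 1/n₂) = 0.39 / √(1/191 + 1/574) = 4.6688

δ ≈ 4.669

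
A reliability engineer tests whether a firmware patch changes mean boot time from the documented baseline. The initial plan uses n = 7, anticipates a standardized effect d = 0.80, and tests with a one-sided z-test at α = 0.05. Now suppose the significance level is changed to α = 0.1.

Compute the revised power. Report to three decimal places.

Power ≈ 0.798

δ = d·√n = 0.80 × √7 = 2.1166 (unchanged). New critical value: z_{0.1} = 1.282.
Revised power = Φ(δ − 1.282) = Φ(0.835) = 0.7982.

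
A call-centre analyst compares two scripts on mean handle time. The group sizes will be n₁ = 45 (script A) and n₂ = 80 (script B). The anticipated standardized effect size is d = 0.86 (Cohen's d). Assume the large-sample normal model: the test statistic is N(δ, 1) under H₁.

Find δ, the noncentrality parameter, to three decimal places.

δ ≈ 4.615

The noncentrality parameter scales effect size by the design's sample-size factor: δ = d / √(1/n₁ + 1/n₂) = 0.86 / √(1/45 + 1/80) = 4.6152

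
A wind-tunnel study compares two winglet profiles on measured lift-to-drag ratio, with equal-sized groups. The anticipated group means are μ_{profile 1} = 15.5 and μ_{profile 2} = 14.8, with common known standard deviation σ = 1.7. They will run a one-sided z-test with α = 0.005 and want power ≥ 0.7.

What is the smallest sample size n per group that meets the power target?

n = 114 per group

Standardized effect: d = |μ_{profile 1} − μ_{profile 2}| / σ = |15.5 − 14.8| / 1.7 = 0.4118
Set Φ(δ − 2.576) = 0.7; then δ − 2.576 = Φ⁻¹(0.7) = 0.524, giving δ = 3.100.
δ = d·√(n/2) ⇒ n = 2(δ/d)² = 2 × (3.100 / 0.4118)² = 113.38.
Rounding up, n = 114 per group.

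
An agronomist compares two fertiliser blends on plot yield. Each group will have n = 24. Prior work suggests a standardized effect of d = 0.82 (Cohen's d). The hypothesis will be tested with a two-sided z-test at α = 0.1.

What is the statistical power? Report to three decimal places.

Power ≈ 0.884

Noncentrality parameter: δ = d·√(n/2) = 0.82 × √(24/2) = 2.8406
Two-sided α = 0.1 → critical value z_{0.05} = 1.645.
Power = Φ(δ − 1.645) + Φ(−δ − 1.645) = Φ(1.196) + Φ(-4.485) = 0.8841 + 0.0000 = 0.8841.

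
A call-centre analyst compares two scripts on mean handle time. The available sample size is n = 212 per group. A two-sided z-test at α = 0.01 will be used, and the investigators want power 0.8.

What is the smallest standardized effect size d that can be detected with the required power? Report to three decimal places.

Required noncentrality: δ = z_{0.005} + z_{0.20} = 2.576 + 0.842 = 3.417.
(The second rejection-region term Φ(−δ − z_{α/2}) is negligible and dropped.)
δ = d·√(n/2) ⇒ d = δ/√(n/2) = 3.417/√(212/2) = 0.3319.

d ≈ 0.332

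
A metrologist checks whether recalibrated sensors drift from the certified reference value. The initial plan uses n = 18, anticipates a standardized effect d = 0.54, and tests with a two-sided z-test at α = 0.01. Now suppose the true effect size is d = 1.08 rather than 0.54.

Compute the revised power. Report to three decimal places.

With d = 1.08: δ = d·√n = 1.08 × √18 = 4.5821. Critical value z_{0.005} = 2.576.
Revised power = Φ(δ − 2.576) + Φ(−δ − 2.576) = Φ(2.006) + Φ(-7.158) = 0.9776 + 0.0000 = 0.9776.

Power ≈ 0.978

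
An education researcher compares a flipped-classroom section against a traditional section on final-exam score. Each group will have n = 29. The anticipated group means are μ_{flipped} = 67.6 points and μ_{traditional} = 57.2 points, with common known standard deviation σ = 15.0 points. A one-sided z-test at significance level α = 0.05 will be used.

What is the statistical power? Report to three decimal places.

Standardized effect: d = |μ_{flipped} − μ_{traditional}| / σ = |67.6 − 57.2| / 15.0 = 0.6933
Noncentrality parameter: δ = d·√(n/2) = 0.6933 × √(29/2) = 2.6401
Critical value for a one-sided test at α = 0.05: z_α = 1.645.
Power = Φ(δ − 1.645) = Φ(0.995) = 0.8402.

Power ≈ 0.840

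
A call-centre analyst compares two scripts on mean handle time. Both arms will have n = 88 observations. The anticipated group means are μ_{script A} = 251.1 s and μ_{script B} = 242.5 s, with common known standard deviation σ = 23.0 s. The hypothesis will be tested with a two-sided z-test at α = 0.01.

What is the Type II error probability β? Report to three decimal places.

β ≈ 0.538

Standardized effect: d = |μ_{script A} − μ_{script B}| / σ = |251.1 − 242.5| / 23.0 = 0.3739
Noncentrality parameter: δ = d·√(n/2) = 0.3739 × √(88/2) = 2.4803
Critical value for a two-sided test at α = 0.01: z_{α/2} = 2.576.
Power = Φ(δ − 2.576) + Φ(−δ − 2.576) = Φ(-0.096) + Φ(-5.056) = 0.4619 + 0.0000 = 0.4619.
Type II error: β = 1 − power = 1 − 0.4619 = 0.5381.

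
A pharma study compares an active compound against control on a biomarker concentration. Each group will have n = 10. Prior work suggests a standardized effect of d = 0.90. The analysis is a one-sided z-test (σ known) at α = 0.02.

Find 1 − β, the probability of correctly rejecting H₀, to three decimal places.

Power ≈ 0.484

Noncentrality parameter: δ = d·√(n/2) = 0.90 × √(10/2) = 2.0125
One-sided α = 0.02 → critical value z_{0.02} = 2.054.
Power = P(Z > 2.054 − δ) = Φ(-0.041) = 0.4835.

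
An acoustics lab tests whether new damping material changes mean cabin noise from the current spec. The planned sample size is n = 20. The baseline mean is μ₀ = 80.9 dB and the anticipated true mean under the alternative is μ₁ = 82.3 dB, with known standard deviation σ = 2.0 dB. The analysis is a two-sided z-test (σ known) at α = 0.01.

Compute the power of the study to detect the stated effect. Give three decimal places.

Power ≈ 0.710

Standardized effect: d = |μ₁ − μ₀| / σ = |82.3 − 80.9| / 2.0 = 0.7000
Noncentrality parameter: δ = d·√n = 0.7000 × √20 = 3.1305
Critical value for a two-sided test at α = 0.01: z_{α/2} = 2.576.
Power = Φ(δ − 2.576) + Φ(−δ − 2.576) = Φ(0.555) + Φ(-5.706) = 0.7104 + 0.0000 = 0.7104.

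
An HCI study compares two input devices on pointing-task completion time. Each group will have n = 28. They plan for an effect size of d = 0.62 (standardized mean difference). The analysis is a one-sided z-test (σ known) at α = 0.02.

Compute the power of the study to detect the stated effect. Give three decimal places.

Noncentrality parameter: δ = d·√(n/2) = 0.62 × √(28/2) = 2.3198
One-sided α = 0.02 → critical value z_{0.02} = 2.054.
Power = Φ(δ − 2.054) = Φ(0.266) = 0.6049.

Power ≈ 0.605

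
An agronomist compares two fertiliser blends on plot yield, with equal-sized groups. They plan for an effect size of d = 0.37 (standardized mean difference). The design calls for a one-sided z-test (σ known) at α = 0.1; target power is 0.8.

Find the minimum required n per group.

n = 66 per group

For power 0.8 need Φ(δ − z_{0.1}) = 0.8, so δ = z_{0.1} + z_{0.20} = 1.282 + 0.842 = 2.123.
δ = d·√(n/2) ⇒ n = 2(δ/d)² = 2 × (2.123 / 0.37)² = 65.86.
Rounding up, n = 66 per group.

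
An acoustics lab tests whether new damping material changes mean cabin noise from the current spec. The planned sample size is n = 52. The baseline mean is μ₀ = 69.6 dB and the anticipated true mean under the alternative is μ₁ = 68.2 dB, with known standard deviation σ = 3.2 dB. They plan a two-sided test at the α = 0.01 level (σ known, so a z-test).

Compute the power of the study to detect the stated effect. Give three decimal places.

Power ≈ 0.719

Standardized effect: d = |μ₁ − μ₀| / σ = |68.2 − 69.6| / 3.2 = 0.4375
Noncentrality parameter: δ = d·√n = 0.4375 × √52 = 3.1549
Critical value for a two-sided test at α = 0.01: z_{α/2} = 2.576.
Power = Φ(δ − 2.576) + Φ(−δ − 2.576) = Φ(0.579) + Φ(-5.731) = 0.7187 + 0.0000 = 0.7187.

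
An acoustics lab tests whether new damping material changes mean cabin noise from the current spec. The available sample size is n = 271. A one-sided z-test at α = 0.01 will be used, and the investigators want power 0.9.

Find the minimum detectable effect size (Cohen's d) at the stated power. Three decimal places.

Need Φ(δ − 2.326) = 0.9, so δ = 2.326 + 1.282 = 3.608.
δ = d·√n ⇒ d = δ/√n = 3.608/√271 = 0.2192.

d ≈ 0.219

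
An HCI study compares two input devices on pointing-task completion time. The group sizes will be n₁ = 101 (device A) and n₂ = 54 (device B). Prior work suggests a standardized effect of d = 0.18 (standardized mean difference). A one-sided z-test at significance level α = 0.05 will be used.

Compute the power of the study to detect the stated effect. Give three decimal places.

Noncentrality parameter: δ = d / √(1/n₁ + 1/n₂) = 0.18 / √(1/101 + 1/54) = 1.0677
One-sided α = 0.05 → critical value z_{0.05} = 1.645.
Power = Φ(δ − 1.645) = Φ(-0.577) = 0.2819.

Power ≈ 0.282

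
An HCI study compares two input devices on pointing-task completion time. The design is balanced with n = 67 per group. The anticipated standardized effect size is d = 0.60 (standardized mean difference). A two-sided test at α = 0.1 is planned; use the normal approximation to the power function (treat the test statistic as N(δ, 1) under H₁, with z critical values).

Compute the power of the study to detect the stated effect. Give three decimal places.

Power ≈ 0.966

Noncentrality parameter: δ = d·√(n/2) = 0.60 × √(67/2) = 3.4728
Critical value for a two-sided test at α = 0.1: z_{α/2} = 1.645.
Power = Φ(δ − 1.645) + Φ(−δ − 1.645) = Φ(1.828) + Φ(-5.118) = 0.9662 + 0.0000 = 0.9662.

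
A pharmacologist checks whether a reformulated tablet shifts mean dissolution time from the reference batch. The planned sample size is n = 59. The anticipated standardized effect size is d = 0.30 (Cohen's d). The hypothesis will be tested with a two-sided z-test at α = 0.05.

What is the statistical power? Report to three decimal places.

Noncentrality parameter: δ = d·√n = 0.30 × √59 = 2.3043
Two-sided α = 0.05 → critical value z_{0.025} = 1.960.
Power = Φ(δ − 1.960) + Φ(−δ − 1.960) = Φ(0.344) + Φ(-4.264) = 0.6347 + 0.0000 = 0.6347.

Power ≈ 0.635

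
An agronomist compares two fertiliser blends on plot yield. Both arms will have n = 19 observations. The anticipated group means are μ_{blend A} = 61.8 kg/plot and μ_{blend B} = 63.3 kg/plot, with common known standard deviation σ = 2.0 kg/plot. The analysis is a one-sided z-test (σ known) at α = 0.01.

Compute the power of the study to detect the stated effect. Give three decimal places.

Power ≈ 0.494

Standardized effect: d = |μ_{blend A} − μ_{blend B}| / σ = |61.8 − 63.3| / 2.0 = 0.7500
Noncentrality parameter: δ = d·√(n/2) = 0.7500 × √(19/2) = 2.3117
Critical value for a one-sided test at α = 0.01: z_α = 2.326.
Power = Φ(δ − 2.326) = Φ(-0.015) = 0.4941.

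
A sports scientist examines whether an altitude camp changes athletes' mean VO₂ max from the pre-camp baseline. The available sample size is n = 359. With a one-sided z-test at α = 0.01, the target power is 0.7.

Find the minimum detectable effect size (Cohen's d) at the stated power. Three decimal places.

Required noncentrality: δ = z_{0.01} + z_{0.30} = 2.326 + 0.524 = 2.851.
δ = d·√n ⇒ d = δ/√n = 2.851/√359 = 0.1505.

d ≈ 0.150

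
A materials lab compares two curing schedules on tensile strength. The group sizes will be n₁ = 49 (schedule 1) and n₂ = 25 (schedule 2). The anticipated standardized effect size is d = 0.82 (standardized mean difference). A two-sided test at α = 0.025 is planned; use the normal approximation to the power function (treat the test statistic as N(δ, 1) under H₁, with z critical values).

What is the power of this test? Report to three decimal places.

Power ≈ 0.863

Noncentrality parameter: δ = d / √(1/n₁ + 1/n₂) = 0.82 / √(1/49 + 1/25) = 3.3363
Two-sided α = 0.025 → critical value z_{0.0125} = 2.241.
Power = Φ(δ − 2.241) + Φ(−δ − 2.241) = Φ(1.095) + Φ(-5.578) = 0.8632 + 0.0000 = 0.8632.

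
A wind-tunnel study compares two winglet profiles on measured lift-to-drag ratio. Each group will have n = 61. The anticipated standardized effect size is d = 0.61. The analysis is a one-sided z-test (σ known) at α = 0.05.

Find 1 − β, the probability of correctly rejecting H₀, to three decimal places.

Noncentrality parameter: δ = d·√(n/2) = 0.61 × √(61/2) = 3.3688
Critical value for a one-sided test at α = 0.05: z_α = 1.645.
Power = P(Z > 1.645 − δ) = Φ(1.724) = 0.9576.

Power ≈ 0.958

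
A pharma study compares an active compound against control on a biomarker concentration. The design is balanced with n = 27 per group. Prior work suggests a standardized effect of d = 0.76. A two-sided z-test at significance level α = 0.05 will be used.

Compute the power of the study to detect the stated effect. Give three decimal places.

Noncentrality parameter: δ = d·√(n/2) = 0.76 × √(27/2) = 2.7924
Two-sided α = 0.05 → critical value z_{0.025} = 1.960.
Power = Φ(δ − 1.960) + Φ(−δ − 1.960) = Φ(0.832) + Φ(-4.752) = 0.7974 + 0.0000 = 0.7974.

Power ≈ 0.797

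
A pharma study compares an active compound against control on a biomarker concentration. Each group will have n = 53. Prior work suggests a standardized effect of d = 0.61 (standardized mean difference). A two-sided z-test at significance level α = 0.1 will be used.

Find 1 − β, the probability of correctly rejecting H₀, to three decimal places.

Power ≈ 0.933

Noncentrality parameter: δ = d·√(n/2) = 0.61 × √(53/2) = 3.1402
Two-sided α = 0.1 → critical value z_{0.05} = 1.645.
Power = Φ(δ − 1.645) + Φ(−δ − 1.645) = Φ(1.495) + Φ(-4.785) = 0.9326 + 0.0000 = 0.9326.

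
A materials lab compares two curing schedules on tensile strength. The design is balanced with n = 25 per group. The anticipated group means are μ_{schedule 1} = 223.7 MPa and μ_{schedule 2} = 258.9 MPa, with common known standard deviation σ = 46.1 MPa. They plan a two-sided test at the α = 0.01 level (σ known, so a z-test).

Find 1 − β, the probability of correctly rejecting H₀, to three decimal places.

Power ≈ 0.549

Standardized effect: d = |μ_{schedule 1} − μ_{schedule 2}| / σ = |223.7 − 258.9| / 46.1 = 0.7636
Noncentrality parameter: δ = d·√(n/2) = 0.7636 × √(25/2) = 2.6996
Critical value for a two-sided test at α = 0.01: z_{α/2} = 2.576.
Power = Φ(δ − 2.576) + Φ(−δ − 2.576) = Φ(0.124) + Φ(-5.275) = 0.5492 + 0.0000 = 0.5492.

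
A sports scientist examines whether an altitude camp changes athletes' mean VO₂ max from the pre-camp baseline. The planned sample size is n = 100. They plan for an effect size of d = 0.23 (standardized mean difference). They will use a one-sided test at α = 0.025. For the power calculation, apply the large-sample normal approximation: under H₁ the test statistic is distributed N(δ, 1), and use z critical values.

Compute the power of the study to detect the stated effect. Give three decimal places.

Noncentrality parameter: δ = d·√n = 0.23 × √100 = 2.3000
Critical value for a one-sided test at α = 0.025: z_α = 1.960.
Power = P(Z > 1.960 − δ) = Φ(0.340) = 0.6331.

Power ≈ 0.633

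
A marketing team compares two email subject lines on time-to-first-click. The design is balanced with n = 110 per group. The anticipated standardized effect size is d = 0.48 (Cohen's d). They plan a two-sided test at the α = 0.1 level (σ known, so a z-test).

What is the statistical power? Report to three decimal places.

Noncentrality parameter: δ = d·√(n/2) = 0.48 × √(110/2) = 3.5598
Critical value for a two-sided test at α = 0.1: z_{α/2} = 1.645.
Power = Φ(δ − 1.645) + Φ(−δ − 1.645) = Φ(1.915) + Φ(-5.205) = 0.9722 + 0.0000 = 0.9722.

Power ≈ 0.972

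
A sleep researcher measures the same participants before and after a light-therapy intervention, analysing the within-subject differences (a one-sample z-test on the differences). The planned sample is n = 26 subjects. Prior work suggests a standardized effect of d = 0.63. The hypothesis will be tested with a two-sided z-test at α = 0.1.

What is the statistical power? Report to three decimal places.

Power ≈ 0.942

Noncentrality parameter: δ = d·√n = 0.63 × √26 = 3.2124
Two-sided α = 0.1 → critical value z_{0.05} = 1.645.
Power = Φ(δ − 1.645) + Φ(−δ − 1.645) = Φ(1.568) + Φ(-4.857) = 0.9415 + 0.0000 = 0.9415.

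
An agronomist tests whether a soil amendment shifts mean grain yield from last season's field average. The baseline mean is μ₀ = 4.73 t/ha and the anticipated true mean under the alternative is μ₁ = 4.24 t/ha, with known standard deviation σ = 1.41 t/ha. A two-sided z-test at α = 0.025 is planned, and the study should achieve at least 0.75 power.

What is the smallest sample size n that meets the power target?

n = 71

Standardized effect: d = |μ₁ − μ₀| / σ = |4.24 − 4.73| / 1.41 = 0.3475
Set Φ(δ − 2.241) = 0.75; then δ − 2.241 = Φ⁻¹(0.75) = 0.674, giving δ = 2.916.
(Ignoring the negligible lower-tail rejection probability gives the usual closed-form inversion.)
δ = d·√n ⇒ n = (δ/d)² = (2.916 / 0.3475)² = 70.40.
Round up to the next whole unit.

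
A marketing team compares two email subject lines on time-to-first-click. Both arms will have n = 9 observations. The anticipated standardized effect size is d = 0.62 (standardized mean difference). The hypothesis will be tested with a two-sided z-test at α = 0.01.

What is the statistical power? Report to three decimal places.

Noncentrality parameter: λ = d·√(n/2) = 0.62 × √(9/2) = 1.3152
Two-sided α = 0.01 → critical value z_{0.005} = 2.576.
Power = Φ(λ − 2.576) + Φ(−λ − 2.576) = Φ(-1.261) + Φ(-3.891) = 0.1037 + 0.0000 = 0.1038.

Power ≈ 0.104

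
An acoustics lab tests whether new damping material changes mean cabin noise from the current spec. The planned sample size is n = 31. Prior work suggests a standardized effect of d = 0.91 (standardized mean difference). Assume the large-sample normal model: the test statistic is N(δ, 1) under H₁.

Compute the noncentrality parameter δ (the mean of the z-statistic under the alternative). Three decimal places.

δ = d·√n = 0.91 × √31 = 5.0667

δ ≈ 5.067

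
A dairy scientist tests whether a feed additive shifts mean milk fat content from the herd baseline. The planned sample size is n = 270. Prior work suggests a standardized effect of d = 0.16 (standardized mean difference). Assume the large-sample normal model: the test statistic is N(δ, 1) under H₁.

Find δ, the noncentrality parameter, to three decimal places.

δ = d·√n = 0.16 × √270 = 2.6291

δ ≈ 2.629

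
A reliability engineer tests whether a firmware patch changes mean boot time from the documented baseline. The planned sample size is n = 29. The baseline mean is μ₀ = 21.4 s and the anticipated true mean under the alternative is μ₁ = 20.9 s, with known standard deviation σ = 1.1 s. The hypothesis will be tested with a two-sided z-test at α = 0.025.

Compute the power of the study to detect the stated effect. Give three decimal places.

Power ≈ 0.582

Standardized effect: d = |μ₁ − μ₀| / σ = |20.9 − 21.4| / 1.1 = 0.4545
Noncentrality parameter: δ = d·√n = 0.4545 × √29 = 2.4478
Two-sided α = 0.025 → critical value z_{0.0125} = 2.241.
Power = Φ(δ − 2.241) + Φ(−δ − 2.241) = Φ(0.206) + Φ(-4.689) = 0.5818 + 0.0000 = 0.5818.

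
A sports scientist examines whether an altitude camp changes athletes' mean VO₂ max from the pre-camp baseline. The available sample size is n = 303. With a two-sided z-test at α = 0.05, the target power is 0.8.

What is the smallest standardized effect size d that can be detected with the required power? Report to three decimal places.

Need Φ(δ − 1.960) = 0.8, so δ = 1.960 + 0.842 = 2.802.
(Lower-tail contribution to power is negligible for δ > 0.)
δ = d·√n ⇒ d = δ/√n = 2.802/√303 = 0.1609.

d ≈ 0.161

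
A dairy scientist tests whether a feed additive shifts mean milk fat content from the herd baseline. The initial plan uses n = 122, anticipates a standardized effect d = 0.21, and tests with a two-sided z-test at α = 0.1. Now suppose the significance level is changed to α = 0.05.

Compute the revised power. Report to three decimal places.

δ = d·√n = 0.21 × √122 = 2.3195 (unchanged). New critical value: z_{0.025} = 1.960.
Revised power = Φ(δ − 1.960) + Φ(−δ − 1.960) = Φ(0.360) + Φ(-4.279) = 0.6404 + 0.0000 = 0.6404.

Power ≈ 0.640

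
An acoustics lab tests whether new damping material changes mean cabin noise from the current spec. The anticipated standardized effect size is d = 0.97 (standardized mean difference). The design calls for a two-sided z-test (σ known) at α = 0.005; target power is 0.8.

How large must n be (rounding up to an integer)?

n = 15

Set Φ(δ − 2.807) = 0.8; then δ − 2.807 = Φ⁻¹(0.8) = 0.842, giving δ = 3.649.
(Ignoring the negligible lower-tail rejection probability gives the usual closed-form inversion.)
δ = d·√n ⇒ n = (δ/d)² = (3.649 / 0.97)² = 14.15.
Round up to the next whole unit.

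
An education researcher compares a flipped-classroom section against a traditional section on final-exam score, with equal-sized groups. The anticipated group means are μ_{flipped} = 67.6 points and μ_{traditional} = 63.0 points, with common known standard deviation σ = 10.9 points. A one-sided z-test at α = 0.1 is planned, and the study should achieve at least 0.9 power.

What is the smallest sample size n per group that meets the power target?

n = 74 per group

Standardized effect: d = |μ_{flipped} − μ_{traditional}| / σ = |67.6 − 63.0| / 10.9 = 0.4220
Set Φ(δ − 1.282) = 0.9; then δ − 1.282 = Φ⁻¹(0.9) = 1.282, giving δ = 2.563.
δ = d·√(n/2) ⇒ n = 2(δ/d)² = 2 × (2.563 / 0.4220)² = 73.77.
Rounding up, n = 74 per group.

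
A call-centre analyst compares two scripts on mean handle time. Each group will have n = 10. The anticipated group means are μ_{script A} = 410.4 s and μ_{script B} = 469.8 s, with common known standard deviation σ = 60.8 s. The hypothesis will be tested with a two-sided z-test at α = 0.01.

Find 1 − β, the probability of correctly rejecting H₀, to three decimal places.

Standardized effect: d = |μ_{script A} − μ_{script B}| / σ = |410.4 − 469.8| / 60.8 = 0.9770
Noncentrality parameter: δ = d·√(n/2) = 0.9770 × √(10/2) = 2.1846
Critical value for a two-sided test at α = 0.01: z_{α/2} = 2.576.
Power = Φ(δ − 2.576) + Φ(−δ − 2.576) = Φ(-0.391) + Φ(-4.760) = 0.3478 + 0.0000 = 0.3478.

Power ≈ 0.348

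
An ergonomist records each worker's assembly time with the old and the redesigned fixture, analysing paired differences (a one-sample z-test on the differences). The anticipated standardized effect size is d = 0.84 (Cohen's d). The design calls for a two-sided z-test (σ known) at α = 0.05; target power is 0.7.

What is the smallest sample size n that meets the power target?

n = 9

Set Φ(δ − 1.960) = 0.7; then δ − 1.960 = Φ⁻¹(0.7) = 0.524, giving δ = 2.484.
(Ignoring the negligible lower-tail rejection probability gives the usual closed-form inversion.)
δ = d·√n ⇒ n = (δ/d)² = (2.484 / 0.84)² = 8.75.
Round up to the next whole unit.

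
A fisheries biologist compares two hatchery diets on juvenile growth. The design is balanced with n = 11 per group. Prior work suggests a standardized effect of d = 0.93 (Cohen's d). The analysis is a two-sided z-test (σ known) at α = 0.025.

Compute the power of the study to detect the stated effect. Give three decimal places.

Power ≈ 0.476

Noncentrality parameter: δ = d·√(n/2) = 0.93 × √(11/2) = 2.1810
Two-sided α = 0.025 → critical value z_{0.0125} = 2.241.
Power = Φ(δ − 2.241) + Φ(−δ − 2.241) = Φ(-0.060) + Φ(-4.422) = 0.4759 + 0.0000 = 0.4759.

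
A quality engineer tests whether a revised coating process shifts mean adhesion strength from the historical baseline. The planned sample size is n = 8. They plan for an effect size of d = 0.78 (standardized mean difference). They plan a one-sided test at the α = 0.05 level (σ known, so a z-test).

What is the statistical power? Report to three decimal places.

Power ≈ 0.713

Noncentrality parameter: δ = d·√n = 0.78 × √8 = 2.2062
One-sided α = 0.05 → critical value z_{0.05} = 1.645.
Power = P(Z > 1.645 − δ) = Φ(0.561) = 0.7127.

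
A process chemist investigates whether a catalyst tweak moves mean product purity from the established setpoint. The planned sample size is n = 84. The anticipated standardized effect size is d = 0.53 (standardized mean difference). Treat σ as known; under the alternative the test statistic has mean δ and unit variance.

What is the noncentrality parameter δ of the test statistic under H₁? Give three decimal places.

δ ≈ 4.858

The noncentrality parameter scales effect size by the design's sample-size factor: δ = d·√n = 0.53 × √84 = 4.8575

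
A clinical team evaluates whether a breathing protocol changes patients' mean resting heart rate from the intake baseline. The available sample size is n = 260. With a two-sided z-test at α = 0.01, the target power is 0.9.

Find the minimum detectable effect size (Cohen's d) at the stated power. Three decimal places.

d ≈ 0.239

Required noncentrality: δ = z_{0.005} + z_{0.10} = 2.576 + 1.282 = 3.857.
(The second rejection-region term Φ(−δ − z_{α/2}) is negligible and dropped.)
δ = d·√n ⇒ d = δ/√n = 3.857/√260 = 0.2392.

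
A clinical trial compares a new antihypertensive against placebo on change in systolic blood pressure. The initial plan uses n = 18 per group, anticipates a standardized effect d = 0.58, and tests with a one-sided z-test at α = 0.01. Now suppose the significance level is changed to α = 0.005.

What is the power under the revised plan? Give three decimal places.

Power ≈ 0.202

δ = d·√(n/2) = 0.58 × √(18/2) = 1.7400 (unchanged). New critical value: z_{0.005} = 2.576.
Revised power = Φ(δ − 2.576) = Φ(-0.836) = 0.2016.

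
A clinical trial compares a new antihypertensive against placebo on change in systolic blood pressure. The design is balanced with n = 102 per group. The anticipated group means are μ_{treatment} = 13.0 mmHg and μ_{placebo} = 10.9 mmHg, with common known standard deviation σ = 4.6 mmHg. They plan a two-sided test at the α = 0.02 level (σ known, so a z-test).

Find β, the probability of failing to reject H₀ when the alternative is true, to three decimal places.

Standardized effect: d = |μ_{treatment} − μ_{placebo}| / σ = |13.0 − 10.9| / 4.6 = 0.4565
Noncentrality parameter: δ = d·√(n/2) = 0.4565 × √(102/2) = 3.2602
Two-sided α = 0.02 → critical value z_{0.01} = 2.326.
Power = Φ(δ − 2.326) + Φ(−δ − 2.326) = Φ(0.934) + Φ(-5.587) = 0.8248 + 0.0000 = 0.8248.
Type II error: β = 1 − power = 1 − 0.8248 = 0.1752.

β ≈ 0.175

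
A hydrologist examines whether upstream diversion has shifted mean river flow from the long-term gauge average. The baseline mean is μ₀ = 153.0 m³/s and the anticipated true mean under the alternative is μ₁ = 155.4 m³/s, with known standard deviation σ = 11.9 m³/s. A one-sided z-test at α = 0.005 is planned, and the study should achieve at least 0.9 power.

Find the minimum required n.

n = 366

Standardized effect: d = |μ₁ − μ₀| / σ = |155.4 − 153.0| / 11.9 = 0.2017
Set Φ(δ − 2.576) = 0.9; then δ − 2.576 = Φ⁻¹(0.9) = 1.282, giving δ = 3.857.
δ = d·√n ⇒ n = (δ/d)² = (3.857 / 0.2017)² = 365.81.
Round up to the next whole unit.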